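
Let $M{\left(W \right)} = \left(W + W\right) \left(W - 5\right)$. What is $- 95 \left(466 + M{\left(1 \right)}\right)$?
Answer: $-43510$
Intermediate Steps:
$M{\left(W \right)} = 2 W \left(-5 + W\right)$
$- 95 \left(466 + M{\left(1 \right)}\right) = - 95 \left(466 + 2 \cdot 1 \left(-5 + 1\right)\right) = - 95 \left(466 + 2 \cdot 1 \left(-4\right)\right) = - 95 \left(466 - 8\right) = \left(-95\right) 458 = -43510$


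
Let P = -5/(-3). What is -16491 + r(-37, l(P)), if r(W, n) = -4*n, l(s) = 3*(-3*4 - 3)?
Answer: -16311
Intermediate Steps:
P = 5/3 (P = -5*(-⅓) = 5/3 ≈ 1.6667)
l(s) = -45 (l(s) = 3*(-12 - 3) = 3*(-15) = -45)
-16491 + r(-37, l(P)) = -16491 - 4*(-45) = -16491 + 180 = -16311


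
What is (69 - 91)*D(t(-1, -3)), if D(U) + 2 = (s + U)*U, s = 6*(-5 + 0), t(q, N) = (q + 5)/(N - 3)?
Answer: -3652/9 ≈ -405.78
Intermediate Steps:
t(q, N) = (5 + q)/(-3 + N)
s = -30 (s = 6*(-5) = -30)
D(U) = -2 + U*(-30 + U) (D(U) = -2 + (-30 + U)*U = -2 + U*(-30 + U))
(69 - 91)*D(t(-1, -3)) = (69 - 91)*(-2 + ((5 - 1)/(-3 - 3))**2 - 30*(5 - 1)/(-3 - 3)) = -22*(-2 + (4/(-6))**2 - 30*4/(-6)) = -22*(-2 + (-1/6*4)**2 - (-5)*4) = -22*(-2 + (-2/3)**2 - 30*(-2/3)) = -22*(-2 + 4/9 + 20) = -22*166/9 = -3652/9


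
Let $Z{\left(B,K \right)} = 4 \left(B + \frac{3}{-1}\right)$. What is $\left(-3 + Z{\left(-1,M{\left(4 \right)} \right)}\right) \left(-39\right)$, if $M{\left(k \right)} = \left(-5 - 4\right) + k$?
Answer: $741$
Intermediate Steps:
$M{\left(k \right)} = -9 + k$
$Z{\left(B,K \right)} = -12 + 4 B$ ($Z{\left(B,K \right)} = 4 \left(B + 3 \left(-1\right)\right) = 4 \left(B - 3\right) = 4 \left(-3 + B\right) = -12 + 4 B$)
$\left(-3 + Z{\left(-1,M{\left(4 \right)} \right)}\right) \left(-39\right) = \left(-3 + \left(-12 + 4 \left(-1\right)\right)\right) \left(-39\right) = \left(-3 - 16\right) \left(-39\right) = \left(-19\right) \left(-39\right) = 741$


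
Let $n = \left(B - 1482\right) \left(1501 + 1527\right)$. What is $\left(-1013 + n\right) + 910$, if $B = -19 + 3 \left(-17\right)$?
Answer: $-4699559$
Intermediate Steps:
$B = -70$ ($B = -19 - 51 = -70$)
$n = -4699456$ ($n = \left(-70 - 1482\right) \left(1501 + 1527\right) = \left(-1552\right) 3028 = -4699456$)
$\left(-1013 + n\right) + 910 = \left(-1013 - 4699456\right) + 910 = -4700469 + 910 = -4699559$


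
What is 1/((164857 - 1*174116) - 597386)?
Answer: -1/606645 ≈ -1.6484e-6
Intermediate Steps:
1/((164857 - 1*174116) - 597386) = 1/((164857 - 174116) - 597386) = 1/(-9259 - 597386) = 1/(-606645) = -1/606645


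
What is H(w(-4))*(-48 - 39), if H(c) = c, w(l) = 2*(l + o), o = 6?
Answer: -348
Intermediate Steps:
w(l) = 12 + 2*l (w(l) = 2*(l + 6) = 2*(6 + l) = 12 + 2*l)
H(w(-4))*(-48 - 39) = (12 + 2*(-4))*(-48 - 39) = (12 - 8)*(-87) = 4*(-87) = -348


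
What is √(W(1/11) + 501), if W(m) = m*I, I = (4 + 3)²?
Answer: 2*√15290/11 ≈ 22.482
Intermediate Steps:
I = 49 (I = 7² = 49)
W(m) = 49*m (W(m) = m*49 = 49*m)
√(W(1/11) + 501) = √(49/11 + 501) = √(5560/11) = 2*√15290/11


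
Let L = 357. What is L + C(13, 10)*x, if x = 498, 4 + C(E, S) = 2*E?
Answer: 11313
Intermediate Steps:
C(E, S) = -4 + 2*E
L + C(13, 10)*x = 357 + (-4 + 2*13)*498 = 357 + (-4 + 26)*498 = 357 + 22*498 = 357 + 10956 = 11313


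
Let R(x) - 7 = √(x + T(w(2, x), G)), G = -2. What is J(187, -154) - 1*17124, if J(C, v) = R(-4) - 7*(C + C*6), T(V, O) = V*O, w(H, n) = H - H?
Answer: -26280 + 2*I ≈ -26280.0 + 2.0*I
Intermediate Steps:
w(H, n) = 0
T(V, O) = O*V
R(x) = 7 + √x (R(x) = 7 + √(x - 2*0) = 7 + √(x + 0) = 7 + √x)
J(C, v) = 7 - 49*C + 2*I (J(C, v) = (7 + √(-4)) - 7*(C + C*6) = (7 + 2*I) - 7*(C + 6*C) = (7 + 2*I) - 49*C = 7 - 49*C + 2*I)
J(187, -154) - 1*17124 = (7 - 49*187 + 2*I) - 1*17124 = (7 - 9163 + 2*I) - 17124 = (-9156 + 2*I) - 17124 = -26280 + 2*I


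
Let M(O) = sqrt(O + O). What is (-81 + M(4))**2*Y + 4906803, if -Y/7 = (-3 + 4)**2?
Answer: 4860820 + 2268*sqrt(2) ≈ 4.8640e+6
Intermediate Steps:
M(O) = sqrt(2)*sqrt(O) (M(O) = sqrt(2*O) = sqrt(2)*sqrt(O))
Y = -7 (Y = -7*(-3 + 4)**2 = -7*1**2 = -7*1 = -7)
(-81 + M(4))**2*Y + 4906803 = (-81 + sqrt(2)*sqrt(4))**2*(-7) + 4906803 = (-81 + sqrt(2)*2)**2*(-7) + 4906803 = (-81 + 2*sqrt(2))**2*(-7) + 4906803 = -7*(-81 + 2*sqrt(2))**2 + 4906803 = 4906803 - 7*(-81 + 2*sqrt(2))**2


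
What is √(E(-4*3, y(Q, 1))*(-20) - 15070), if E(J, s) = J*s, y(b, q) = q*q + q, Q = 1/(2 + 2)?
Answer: I*√14590 ≈ 120.79*I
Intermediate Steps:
Q = ¼ (Q = 1/4 = ¼ ≈ 0.25000)
y(b, q) = q + q² (y(b, q) = q² + q = q + q²)
√(E(-4*3, y(Q, 1))*(-20) - 15070) = √(((-4*3)*(1*(1 + 1)))*(-20) - 15070) = √(-12*2*(-20) - 15070) = √(-24*(-20) - 15070) = √(480 - 15070) = √(-14590) = I*√14590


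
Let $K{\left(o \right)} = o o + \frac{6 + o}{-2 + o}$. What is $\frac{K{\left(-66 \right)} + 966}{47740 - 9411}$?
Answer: $\frac{90489}{651593} \approx 0.13887$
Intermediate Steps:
$K{\left(o \right)} = o^{2} + \frac{6 + o}{-2 + o}$
$\frac{K{\left(-66 \right)} + 966}{47740 - 9411} = \frac{\frac{6 - 66 + \left(-66\right)^{3} - 2 \left(-66\right)^{2}}{-2 - 66} + 966}{47740 - 9411} = \frac{\frac{6 - 66 - 287496 - 8712}{-68} + 966}{38329} = \left(- \frac{6 - 66 - 287496 - 8712}{68} + 966\right) \frac{1}{38329} = \left(\left(- \frac{1}{68}\right) \left(-296268\right) + 966\right) \frac{1}{38329} = \left(\frac{74067}{17} + 966\right) \frac{1}{38329} = \frac{90489}{17} \cdot \frac{1}{38329} = \frac{90489}{651593}$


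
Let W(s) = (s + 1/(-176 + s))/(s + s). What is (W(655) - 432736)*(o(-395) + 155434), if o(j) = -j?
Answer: -21156685083226563/313745 ≈ -6.7433e+10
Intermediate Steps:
W(s) = (s + 1/(-176 + s))/(2*s) (W(s) = (s + 1/(-176 + s))/((2*s)) = (s + 1/(-176 + s))*(1/(2*s)) = (s + 1/(-176 + s))/(2*s))
(W(655) - 432736)*(o(-395) + 155434) = ((1/2)*(1 + 655**2 - 176*655)/(655*(-176 + 655)) - 432736)*(-1*(-395) + 155434) = ((1/2)*(1/655)*(1 + 429025 - 115280)/479 - 432736)*(395 + 155434) = ((1/2)*(1/655)*(1/479)*313746 - 432736)*155829 = (156873/313745 - 432736)*155829 = -135768599447/313745*155829 = -21156685083226563/313745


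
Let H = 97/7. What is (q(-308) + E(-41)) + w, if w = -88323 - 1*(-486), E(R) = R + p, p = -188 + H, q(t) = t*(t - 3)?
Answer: 54151/7 ≈ 7735.9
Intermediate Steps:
q(t) = t*(-3 + t)
H = 97/7 (H = 97*(⅐) = 97/7 ≈ 13.857)
p = -1219/7 (p = -188 + 97/7 = -1219/7 ≈ -174.14)
E(R) = -1219/7 + R (E(R) = R - 1219/7 = -1219/7 + R)
w = -87837 (w = -88323 + 486 = -87837)
(q(-308) + E(-41)) + w = (-308*(-3 - 308) + (-1219/7 - 41)) - 87837 = (-308*(-311) - 1506/7) - 87837 = (95788 - 1506/7) - 87837 = 669010/7 - 87837 = 54151/7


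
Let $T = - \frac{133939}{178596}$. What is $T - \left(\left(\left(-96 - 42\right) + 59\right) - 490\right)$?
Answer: $\frac{101487185}{178596} \approx 568.25$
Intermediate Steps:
$T = - \frac{133939}{178596}$ ($T = \left(-133939\right) \frac{1}{178596} = - \frac{133939}{178596} \approx -0.74996$)
$T - \left(\left(\left(-96 - 42\right) + 59\right) - 490\right) = - \frac{133939}{178596} - \left(\left(\left(-96 - 42\right) + 59\right) - 490\right) = - \frac{133939}{178596} - \left(\left(-138 + 59\right) - 490\right) = - \frac{133939}{178596} - \left(-79 - 490\right) = - \frac{133939}{178596} - -569 = - \frac{133939}{178596} + 569 = \frac{101487185}{178596}$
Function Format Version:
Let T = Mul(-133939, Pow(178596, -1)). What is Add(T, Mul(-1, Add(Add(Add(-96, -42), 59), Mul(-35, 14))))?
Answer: Rational(101487185, 178596) ≈ 568.25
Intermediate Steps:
T = Rational(-133939, 178596) (T = Mul(-133939, Rational(1, 178596)) = Rational(-133939, 178596) ≈ -0.74996)
Add(T, Mul(-1, Add(Add(Add(-96, -42), 59), Mul(-35, 14)))) = Add(Rational(-133939, 178596), Mul(-1, Add(Add(Add(-96, -42), 59), Mul(-35, 14)))) = Add(Rational(-133939, 178596), Mul(-1, Add(Add(-138, 59), -490))) = Add(Rational(-133939, 178596), Mul(-1, Add(-79, -490))) = Add(Rational(-133939, 178596), Mul(-1, -569)) = Add(Rational(-133939, 178596), 569) = Rational(101487185, 178596)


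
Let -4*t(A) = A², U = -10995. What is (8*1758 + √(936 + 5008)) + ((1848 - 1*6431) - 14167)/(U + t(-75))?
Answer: 46514648/3307 + 2*√1486 ≈ 14143.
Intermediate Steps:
t(A) = -A²/4
(8*1758 + √(936 + 5008)) + ((1848 - 1*6431) - 14167)/(U + t(-75)) = (8*1758 + √(936 + 5008)) + ((1848 - 1*6431) - 14167)/(-10995 - ¼*(-75)²) = (14064 + √5944) + ((1848 - 6431) - 14167)/(-10995 - ¼*5625) = (14064 + 2*√1486) + (-4583 - 14167)/(-10995 - 5625/4) = (14064 + 2*√1486) - 18750/(-49605/4) = (14064 + 2*√1486) - 18750*(-4/49605) = (14064 + 2*√1486) + 5000/3307 = 46514648/3307 + 2*√1486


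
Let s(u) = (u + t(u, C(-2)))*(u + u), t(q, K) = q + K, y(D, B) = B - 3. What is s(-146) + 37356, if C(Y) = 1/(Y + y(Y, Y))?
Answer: 858632/7 ≈ 1.2266e+5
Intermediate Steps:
y(D, B) = -3 + B
C(Y) = 1/(-3 + 2*Y) (C(Y) = 1/(Y + (-3 + Y)) = 1/(-3 + 2*Y))
t(q, K) = K + q
s(u) = 2*u*(-⅐ + 2*u) (s(u) = (u + (1/(-3 + 2*(-2)) + u))*(u + u) = (u + (1/(-3 - 4) + u))*(2*u) = (u + (1/(-7) + u))*(2*u) = (u + (-⅐ + u))*(2*u) = (-⅐ + 2*u)*(2*u) = 2*u*(-⅐ + 2*u))
s(-146) + 37356 = (2/7)*(-146)*(-1 + 14*(-146)) + 37356 = (2/7)*(-146)*(-1 - 2044) + 37356 = (2/7)*(-146)*(-2045) + 37356 = 597140/7 + 37356 = 858632/7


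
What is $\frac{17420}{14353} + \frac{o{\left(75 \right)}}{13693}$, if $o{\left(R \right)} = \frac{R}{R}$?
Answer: $\frac{238546413}{196535629} \approx 1.2138$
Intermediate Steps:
$o{\left(R \right)} = 1$
$\frac{17420}{14353} + \frac{o{\left(75 \right)}}{13693} = \frac{17420}{14353} + 1 \cdot \frac{1}{13693} = 17420 \cdot \frac{1}{14353} + 1 \cdot \frac{1}{13693} = \frac{17420}{14353} + \frac{1}{13693} = \frac{238546413}{196535629}$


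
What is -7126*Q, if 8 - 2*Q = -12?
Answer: -71260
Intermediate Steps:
Q = 10 (Q = 4 - 1/2*(-12) = 4 + 6 = 10)
-7126*Q = -7126*10 = -71260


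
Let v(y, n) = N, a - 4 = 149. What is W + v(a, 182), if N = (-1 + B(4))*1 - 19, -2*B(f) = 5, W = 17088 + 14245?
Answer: 62621/2 ≈ 31311.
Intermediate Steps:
W = 31333
B(f) = -5/2 (B(f) = -½*5 = -5/2)
N = -45/2 (N = (-1 - 5/2)*1 - 19 = -7/2*1 - 19 = -7/2 - 19 = -45/2 ≈ -22.500)
a = 153 (a = 4 + 149 = 153)
v(y, n) = -45/2
W + v(a, 182) = 31333 - 45/2 = 62621/2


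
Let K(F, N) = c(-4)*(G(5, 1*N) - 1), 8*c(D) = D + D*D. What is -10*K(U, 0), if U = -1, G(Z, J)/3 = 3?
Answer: -120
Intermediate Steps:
c(D) = D/8 + D²/8 (c(D) = (D + D*D)/8 = (D + D²)/8 = D/8 + D²/8)
G(Z, J) = 9 (G(Z, J) = 3*3 = 9)
K(F, N) = 12 (K(F, N) = ((⅛)*(-4)*(1 - 4))*(9 - 1) = ((⅛)*(-4)*(-3))*8 = (3/2)*8 = 12)
-10*K(U, 0) = -10*12 = -120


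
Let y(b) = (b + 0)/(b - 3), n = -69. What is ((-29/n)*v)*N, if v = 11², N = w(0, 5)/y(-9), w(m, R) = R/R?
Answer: 14036/207 ≈ 67.807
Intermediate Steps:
w(m, R) = 1
y(b) = b/(-3 + b)
N = 4/3 (N = 1/(-9/(-3 - 9)) = 1/(-9/(-12)) = 1/(-9*(-1/12)) = 1/(¾) = 1*(4/3) = 4/3 ≈ 1.3333)
v = 121
((-29/n)*v)*N = (-29/(-69)*121)*(4/3) = (-29*(-1/69)*121)*(4/3) = ((29/69)*121)*(4/3) = (3509/69)*(4/3) = 14036/207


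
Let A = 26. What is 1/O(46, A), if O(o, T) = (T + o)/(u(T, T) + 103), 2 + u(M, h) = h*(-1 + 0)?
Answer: 25/24 ≈ 1.0417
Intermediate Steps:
u(M, h) = -2 - h (u(M, h) = -2 + h*(-1 + 0) = -2 + h*(-1) = -2 - h)
O(o, T) = (T + o)/(101 - T) (O(o, T) = (T + o)/((-2 - T) + 103) = (T + o)/(101 - T))
1/O(46, A) = 1/((-1*26 - 1*46)/(-101 + 26)) = 1/((-26 - 46)/(-75)) = 1/(-1/75*(-72)) = 1/(24/25) = 25/24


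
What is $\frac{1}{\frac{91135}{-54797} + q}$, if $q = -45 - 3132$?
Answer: $- \frac{54797}{174181204} \approx -0.0003146$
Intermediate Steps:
$q = -3177$ ($q = -45 - 3132 = -3177$)
$\frac{1}{\frac{91135}{-54797} + q} = \frac{1}{\frac{91135}{-54797} - 3177} = \frac{1}{91135 \left(- \frac{1}{54797}\right) - 3177} = \frac{1}{- \frac{91135}{54797} - 3177} = \frac{1}{- \frac{174181204}{54797}} = - \frac{54797}{174181204}$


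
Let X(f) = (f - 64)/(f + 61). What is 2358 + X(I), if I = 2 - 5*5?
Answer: 89517/38 ≈ 2355.7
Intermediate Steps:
I = -23 (I = 2 - 25 = -23)
X(f) = (-64 + f)/(61 + f)
2358 + X(I) = 2358 + (-64 - 23)/(61 - 23) = 2358 - 87/38 = 89517/38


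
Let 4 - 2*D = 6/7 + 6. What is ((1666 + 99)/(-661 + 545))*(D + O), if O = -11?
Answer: 5295/28 ≈ 189.11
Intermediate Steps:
D = -10/7 (D = 2 - (6/7 + 6)/2 = 2 - ½*48/7 = 2 - 24/7 = -10/7 ≈ -1.4286)
((1666 + 99)/(-661 + 545))*(D + O) = ((1666 + 99)/(-661 + 545))*(-10/7 - 11) = (1765/(-116))*(-87/7) = (1765*(-1/116))*(-87/7) = -1765/116*(-87/7) = 5295/28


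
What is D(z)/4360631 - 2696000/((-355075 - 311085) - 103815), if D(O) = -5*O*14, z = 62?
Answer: 470116779380/134303074169 ≈ 3.5004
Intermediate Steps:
D(O) = -70*O
D(z)/4360631 - 2696000/((-355075 - 311085) - 103815) = -70*62/4360631 - 2696000/((-355075 - 311085) - 103815) = -4340*1/4360631 - 2696000/(-666160 - 103815) = -4340/4360631 - 2696000/(-769975) = -4340/4360631 - 2696000*(-1/769975) = -4340/4360631 + 107840/30799 = 470116779380/134303074169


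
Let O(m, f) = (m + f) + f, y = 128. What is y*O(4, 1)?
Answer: 768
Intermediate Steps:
O(m, f) = m + 2*f (O(m, f) = (f + m) + f = m + 2*f)
y*O(4, 1) = 128*(4 + 2*1) = 128*(4 + 2) = 128*6 = 768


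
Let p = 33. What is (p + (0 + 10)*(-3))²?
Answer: 9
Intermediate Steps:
(p + (0 + 10)*(-3))² = (33 + (0 + 10)*(-3))² = (33 + 10*(-3))² = (33 - 30)² = 3² = 9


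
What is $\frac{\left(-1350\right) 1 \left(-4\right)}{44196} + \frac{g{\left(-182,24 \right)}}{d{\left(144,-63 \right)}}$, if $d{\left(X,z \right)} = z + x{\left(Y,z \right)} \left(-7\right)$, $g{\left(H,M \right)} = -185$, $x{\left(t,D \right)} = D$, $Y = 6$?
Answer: $- \frac{511255}{1392174} \approx -0.36724$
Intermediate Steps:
$d{\left(X,z \right)} = - 6 z$ ($d{\left(X,z \right)} = z + z \left(-7\right) = z - 7 z = - 6 z$)
$\frac{\left(-1350\right) 1 \left(-4\right)}{44196} + \frac{g{\left(-182,24 \right)}}{d{\left(144,-63 \right)}} = \frac{\left(-1350\right) 1 \left(-4\right)}{44196} - \frac{185}{\left(-6\right) \left(-63\right)} = \left(-1350\right) \left(-4\right) \frac{1}{44196} - \frac{185}{378} = 5400 \cdot \frac{1}{44196} - \frac{185}{378} = \frac{450}{3683} - \frac{185}{378} = - \frac{511255}{1392174}$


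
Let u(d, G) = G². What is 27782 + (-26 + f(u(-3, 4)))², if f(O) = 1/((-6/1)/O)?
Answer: 257434/9 ≈ 28604.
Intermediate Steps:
f(O) = -O/6 (f(O) = 1/((-6*1)/O) = 1/(-6/O) = -O/6)
27782 + (-26 + f(u(-3, 4)))² = 27782 + (-26 - ⅙*4²)² = 27782 + (-26 - ⅙*16)² = 27782 + (-26 - 8/3)² = 27782 + (-86/3)² = 27782 + 7396/9 = 257434/9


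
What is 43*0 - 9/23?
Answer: -9/23 ≈ -0.39130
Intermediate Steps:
43*0 - 9/23 = 0 - 9*1/23 = 0 - 9/23 = -9/23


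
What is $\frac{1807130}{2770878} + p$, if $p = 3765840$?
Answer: $\frac{5217342507325}{1385439} \approx 3.7658 \cdot 10^{6}$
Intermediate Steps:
$\frac{1807130}{2770878} + p = \frac{1807130}{2770878} + 3765840 = 1807130 \cdot \frac{1}{2770878} + 3765840 = \frac{903565}{1385439} + 3765840 = \frac{5217342507325}{1385439}$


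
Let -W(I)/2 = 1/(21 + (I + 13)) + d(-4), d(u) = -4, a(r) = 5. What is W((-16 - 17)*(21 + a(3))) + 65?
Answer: 30077/412 ≈ 73.002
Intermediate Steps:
W(I) = 8 - 2/(34 + I) (W(I) = -2*(1/(21 + (I + 13)) - 4) = -2*(1/(21 + (13 + I)) - 4) = -2*(1/(34 + I) - 4) = -2*(-4 + 1/(34 + I)) = 8 - 2/(34 + I))
W((-16 - 17)*(21 + a(3))) + 65 = 2*(135 + 4*((-16 - 17)*(21 + 5)))/(34 + (-16 - 17)*(21 + 5)) + 65 = 2*(135 + 4*(-33*26))/(34 - 33*26) + 65 = 2*(135 + 4*(-858))/(34 - 858) + 65 = 2*(135 - 3432)/(-824) + 65 = 2*(-1/824)*(-3297) + 65 = 3297/412 + 65 = 30077/412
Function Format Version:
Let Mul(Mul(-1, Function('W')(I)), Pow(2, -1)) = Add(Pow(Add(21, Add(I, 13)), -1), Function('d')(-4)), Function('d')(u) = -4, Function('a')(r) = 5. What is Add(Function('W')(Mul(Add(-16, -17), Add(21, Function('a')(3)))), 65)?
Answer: Rational(30077, 412) ≈ 73.002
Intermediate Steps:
Function('W')(I) = Add(8, Mul(-2, Pow(Add(34, I), -1))) (Function('W')(I) = Mul(-2, Add(Pow(Add(21, Add(I, 13)), -1), -4)) = Mul(-2, Add(Pow(Add(21, Add(13, I)), -1), -4)) = Mul(-2, Add(Pow(Add(34, I), -1), -4)) = Mul(-2, Add(-4, Pow(Add(34, I), -1))) = Add(8, Mul(-2, Pow(Add(34, I), -1))))
Add(Function('W')(Mul(Add(-16, -17), Add(21, Function('a')(3)))), 65) = Add(Mul(2, Pow(Add(34, Mul(Add(-16, -17), Add(21, 5))), -1), Add(135, Mul(4, Mul(Add(-16, -17), Add(21, 5))))), 65) = Add(Mul(2, Pow(Add(34, Mul(-33, 26)), -1), Add(135, Mul(4, Mul(-33, 26)))), 65) = Add(Mul(2, Pow(Add(34, -858), -1), Add(135, Mul(4, -858))), 65) = Add(Mul(2, Pow(-824, -1), Add(135, -3432)), 65) = Add(Mul(2, Rational(-1, 824), -3297), 65) = Add(Rational(3297, 412), 65) = Rational(30077, 412)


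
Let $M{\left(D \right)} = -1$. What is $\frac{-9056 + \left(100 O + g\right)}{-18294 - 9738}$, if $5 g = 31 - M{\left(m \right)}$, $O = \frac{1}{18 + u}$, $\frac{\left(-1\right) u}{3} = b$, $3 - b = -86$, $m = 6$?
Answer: $\frac{2816813}{8724960} \approx 0.32285$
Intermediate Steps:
$b = 89$ ($b = 3 - -86 = 3 + 86 = 89$)
$u = -267$ ($u = \left(-3\right) 89 = -267$)
$O = - \frac{1}{249}$ ($O = \frac{1}{18 - 267} = \frac{1}{-249} = - \frac{1}{249} \approx -0.0040161$)
$g = \frac{32}{5}$ ($g = \frac{31 - -1}{5} = \frac{31 + 1}{5} = \frac{1}{5} \cdot 32 = \frac{32}{5} \approx 6.4$)
$\frac{-9056 + \left(100 O + g\right)}{-18294 - 9738} = \frac{-9056 + \left(100 \left(- \frac{1}{249}\right) + \frac{32}{5}\right)}{-18294 - 9738} = \frac{-9056 + \left(- \frac{100}{249} + \frac{32}{5}\right)}{-28032} = \left(-9056 + \frac{7468}{1245}\right) \left(- \frac{1}{28032}\right) = \left(- \frac{11267252}{1245}\right) \left(- \frac{1}{28032}\right) = \frac{2816813}{8724960}$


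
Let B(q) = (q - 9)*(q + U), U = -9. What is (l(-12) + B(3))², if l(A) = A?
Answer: 576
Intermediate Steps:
B(q) = (-9 + q)² (B(q) = (q - 9)*(q - 9) = (-9 + q)*(-9 + q) = (-9 + q)²)
(l(-12) + B(3))² = (-12 + (81 + 3² - 18*3))² = (-12 + (81 + 9 - 54))² = (-12 + 36)² = 24² = 576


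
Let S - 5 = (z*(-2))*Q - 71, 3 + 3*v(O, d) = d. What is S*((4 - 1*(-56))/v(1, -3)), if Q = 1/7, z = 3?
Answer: 14040/7 ≈ 2005.7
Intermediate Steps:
v(O, d) = -1 + d/3
Q = ⅐ ≈ 0.14286
S = -468/7 (S = 5 + ((3*(-2))*(⅐) - 71) = 5 + (-6*⅐ - 71) = 5 + (-6/7 - 71) = 5 - 503/7 = -468/7 ≈ -66.857)
S*((4 - 1*(-56))/v(1, -3)) = -468*(4 - 1*(-56))/(7*(-1 + (⅓)*(-3))) = -468*(4 + 56)/(7*(-1 - 1)) = -28080/(7*(-2)) = -28080*(-1)/(7*2) = -468/7*(-30) = 14040/7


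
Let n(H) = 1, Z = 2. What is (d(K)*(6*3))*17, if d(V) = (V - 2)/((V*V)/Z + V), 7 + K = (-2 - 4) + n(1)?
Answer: -357/5 ≈ -71.400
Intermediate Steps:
K = -12 (K = -7 + ((-2 - 4) + 1) = -7 + (-6 + 1) = -7 - 5 = -12)
d(V) = (-2 + V)/(V + V**2/2) (d(V) = (V - 2)/((V*V)/2 + V) = (-2 + V)/(V**2*(1/2) + V) = (-2 + V)/(V**2/2 + V) = (-2 + V)/(V + V**2/2))
(d(K)*(6*3))*17 = ((2*(-2 - 12)/(-12*(2 - 12)))*(6*3))*17 = ((2*(-1/12)*(-14)/(-10))*18)*17 = ((2*(-1/12)*(-1/10)*(-14))*18)*17 = -7/30*18*17 = -21/5*17 = -357/5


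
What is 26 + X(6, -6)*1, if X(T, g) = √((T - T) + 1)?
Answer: 27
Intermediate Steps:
X(T, g) = 1 (X(T, g) = √(0 + 1) = √1 = 1)
26 + X(6, -6)*1 = 26 + 1*1 = 26 + 1 = 27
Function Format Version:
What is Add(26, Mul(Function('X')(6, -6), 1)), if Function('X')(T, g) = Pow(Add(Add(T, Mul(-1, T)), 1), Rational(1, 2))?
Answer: 27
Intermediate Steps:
Function('X')(T, g) = 1 (Function('X')(T, g) = Pow(Add(0, 1), Rational(1, 2)) = Pow(1, Rational(1, 2)) = 1)
Add(26, Mul(Function('X')(6, -6), 1)) = Add(26, Mul(1, 1)) = Add(26, 1) = 27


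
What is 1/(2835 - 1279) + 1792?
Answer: 2788353/1556 ≈ 1792.0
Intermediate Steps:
1/(2835 - 1279) + 1792 = 1/1556 + 1792 = 2788353/1556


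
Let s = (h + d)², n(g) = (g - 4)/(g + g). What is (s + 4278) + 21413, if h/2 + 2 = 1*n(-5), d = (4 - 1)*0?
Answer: 642396/25 ≈ 25696.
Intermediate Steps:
n(g) = (-4 + g)/(2*g) (n(g) = (-4 + g)/((2*g)) = (-4 + g)*(1/(2*g)) = (-4 + g)/(2*g))
d = 0 (d = 3*0 = 0)
h = -11/5 (h = -4 + 2*(1*((½)*(-4 - 5)/(-5))) = -4 + 2*(1*((½)*(-⅕)*(-9))) = -4 + 2*(1*(9/10)) = -4 + 2*(9/10) = -4 + 9/5 = -11/5 ≈ -2.2000)
s = 121/25 (s = (-11/5 + 0)² = (-11/5)² = 121/25 ≈ 4.8400)
(s + 4278) + 21413 = (121/25 + 4278) + 21413 = 107071/25 + 21413 = 642396/25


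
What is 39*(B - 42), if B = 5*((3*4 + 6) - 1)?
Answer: 1677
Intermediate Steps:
B = 85 (B = 5*((12 + 6) - 1) = 5*(18 - 1) = 5*17 = 85)
39*(B - 42) = 39*(85 - 42) = 39*43 = 1677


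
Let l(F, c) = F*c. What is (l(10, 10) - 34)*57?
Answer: 3762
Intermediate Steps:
(l(10, 10) - 34)*57 = (10*10 - 34)*57 = (100 - 34)*57 = 66*57 = 3762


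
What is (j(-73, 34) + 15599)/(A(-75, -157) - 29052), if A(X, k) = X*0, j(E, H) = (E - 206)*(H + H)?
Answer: 3373/29052 ≈ 0.11610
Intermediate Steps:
j(E, H) = 2*H*(-206 + E) (j(E, H) = (-206 + E)*(2*H) = 2*H*(-206 + E))
A(X, k) = 0
(j(-73, 34) + 15599)/(A(-75, -157) - 29052) = (2*34*(-206 - 73) + 15599)/(0 - 29052) = (2*34*(-279) + 15599)/(-29052) = (-18972 + 15599)*(-1/29052) = -3373*(-1/29052) = 3373/29052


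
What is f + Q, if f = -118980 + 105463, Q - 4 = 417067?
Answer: 403554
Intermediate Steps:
Q = 417071 (Q = 4 + 417067 = 417071)
f = -13517
f + Q = -13517 + 417071 = 403554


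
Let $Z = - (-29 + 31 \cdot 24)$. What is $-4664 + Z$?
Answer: $-5379$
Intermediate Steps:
$Z = -715$ ($Z = - (-29 + 744) = \left(-1\right) 715 = -715$)
$-4664 + Z = -4664 - 715 = -5379$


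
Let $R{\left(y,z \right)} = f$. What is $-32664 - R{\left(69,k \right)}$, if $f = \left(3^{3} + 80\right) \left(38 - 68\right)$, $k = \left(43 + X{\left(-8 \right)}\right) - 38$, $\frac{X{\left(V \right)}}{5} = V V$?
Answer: $-29454$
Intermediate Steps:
$X{\left(V \right)} = 5 V^{2}$ ($X{\left(V \right)} = 5 V V = 5 V^{2}$)
$k = 325$ ($k = \left(43 + 5 \left(-8\right)^{2}\right) - 38 = \left(43 + 5 \cdot 64\right) - 38 = \left(43 + 320\right) - 38 = 363 - 38 = 325$)
$f = -3210$ ($f = \left(27 + 80\right) \left(-30\right) = 107 \left(-30\right) = -3210$)
$R{\left(y,z \right)} = -3210$
$-32664 - R{\left(69,k \right)} = -32664 - -3210 = -32664 + 3210 = -29454$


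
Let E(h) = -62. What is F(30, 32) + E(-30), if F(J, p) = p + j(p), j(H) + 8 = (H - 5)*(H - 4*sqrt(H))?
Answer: 826 - 432*sqrt(2) ≈ 215.06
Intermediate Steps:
j(H) = -8 + (-5 + H)*(H - 4*sqrt(H)) (j(H) = -8 + (H - 5)*(H - 4*sqrt(H)) = -8 + (-5 + H)*(H - 4*sqrt(H)))
F(J, p) = -8 + p**2 - 4*p - 4*p**(3/2) + 20*sqrt(p) (F(J, p) = p + (-8 + p**2 - 5*p - 4*p**(3/2) + 20*sqrt(p)) = -8 + p**2 - 4*p - 4*p**(3/2) + 20*sqrt(p))
F(30, 32) + E(-30) = (-8 + 32**2 - 4*32 - 512*sqrt(2) + 20*sqrt(32)) - 62 = (-8 + 1024 - 128 - 512*sqrt(2) + 20*(4*sqrt(2))) - 62 = (-8 + 1024 - 128 - 512*sqrt(2) + 80*sqrt(2)) - 62 = (888 - 432*sqrt(2)) - 62 = 826 - 432*sqrt(2)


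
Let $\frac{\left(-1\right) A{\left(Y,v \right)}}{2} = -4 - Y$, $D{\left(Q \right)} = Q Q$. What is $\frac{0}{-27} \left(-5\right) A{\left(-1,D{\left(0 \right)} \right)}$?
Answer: $0$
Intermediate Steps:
$D{\left(Q \right)} = Q^{2}$
$A{\left(Y,v \right)} = 8 + 2 Y$ ($A{\left(Y,v \right)} = - 2 \left(-4 - Y\right) = 8 + 2 Y$)
$\frac{0}{-27} \left(-5\right) A{\left(-1,D{\left(0 \right)} \right)} = \frac{0}{-27} \left(-5\right) \left(8 + 2 \left(-1\right)\right) = 0 \left(- \frac{1}{27}\right) \left(-5\right) \left(8 - 2\right) = 0 \left(-5\right) 6 = 0 \cdot 6 = 0$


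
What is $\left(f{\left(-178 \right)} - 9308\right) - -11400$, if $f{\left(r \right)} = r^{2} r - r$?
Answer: $-5637482$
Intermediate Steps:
$f{\left(r \right)} = r^{3} - r$
$\left(f{\left(-178 \right)} - 9308\right) - -11400 = \left(\left(\left(-178\right)^{3} - -178\right) - 9308\right) - -11400 = \left(\left(-5639752 + 178\right) - 9308\right) + 11400 = \left(-5639574 - 9308\right) + 11400 = -5648882 + 11400 = -5637482$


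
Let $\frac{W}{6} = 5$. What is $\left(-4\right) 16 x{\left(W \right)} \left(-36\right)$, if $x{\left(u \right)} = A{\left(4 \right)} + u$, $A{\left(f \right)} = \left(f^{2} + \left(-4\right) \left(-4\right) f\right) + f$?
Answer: $262656$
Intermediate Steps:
$W = 30$ ($W = 6 \cdot 5 = 30$)
$A{\left(f \right)} = f^{2} + 17 f$ ($A{\left(f \right)} = \left(f^{2} + 16 f\right) + f = f^{2} + 17 f$)
$x{\left(u \right)} = 84 + u$ ($x{\left(u \right)} = 4 \left(17 + 4\right) + u = 4 \cdot 21 + u = 84 + u$)
$\left(-4\right) 16 x{\left(W \right)} \left(-36\right) = \left(-4\right) 16 \left(84 + 30\right) \left(-36\right) = \left(-64\right) 114 \left(-36\right) = \left(-7296\right) \left(-36\right) = 262656$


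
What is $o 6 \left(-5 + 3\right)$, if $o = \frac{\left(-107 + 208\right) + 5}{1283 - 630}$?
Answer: $- \frac{1272}{653} \approx -1.9479$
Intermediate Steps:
$o = \frac{106}{653}$ ($o = \frac{101 + 5}{653} = 106 \cdot \frac{1}{653} = \frac{106}{653} \approx 0.16233$)
$o 6 \left(-5 + 3\right) = \frac{106 \cdot 6 \left(-5 + 3\right)}{653} = \frac{106 \cdot 6 \left(-2\right)}{653} = \frac{106}{653} \left(-12\right) = - \frac{1272}{653}$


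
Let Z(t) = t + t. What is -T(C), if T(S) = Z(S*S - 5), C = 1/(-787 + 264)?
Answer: 2735288/273529 ≈ 10.000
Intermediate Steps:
C = -1/523 (C = 1/(-523) = -1/523 ≈ -0.0019120)
Z(t) = 2*t
T(S) = -10 + 2*S² (T(S) = 2*(S*S - 5) = 2*(S² - 5) = 2*(-5 + S²) = -10 + 2*S²)
-T(C) = -(-10 + 2*(-1/523)²) = -(-10 + 2*(1/273529)) = -(-10 + 2/273529) = -1*(-2735288/273529) = 2735288/273529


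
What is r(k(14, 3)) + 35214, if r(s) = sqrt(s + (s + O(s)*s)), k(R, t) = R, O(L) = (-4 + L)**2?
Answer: 35214 + 2*sqrt(357) ≈ 35252.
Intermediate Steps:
r(s) = sqrt(2*s + s*(-4 + s)**2) (r(s) = sqrt(s + (s + (-4 + s)**2*s)) = sqrt(s + (s + s*(-4 + s)**2)) = sqrt(2*s + s*(-4 + s)**2))
r(k(14, 3)) + 35214 = sqrt(14*(2 + (-4 + 14)**2)) + 35214 = sqrt(14*(2 + 10**2)) + 35214 = sqrt(14*(2 + 100)) + 35214 = sqrt(14*102) + 35214 = sqrt(1428) + 35214 = 2*sqrt(357) + 35214 = 35214 + 2*sqrt(357)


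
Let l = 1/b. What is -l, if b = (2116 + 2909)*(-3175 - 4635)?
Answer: 1/39245250 ≈ 2.5481e-8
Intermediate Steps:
b = -39245250 (b = 5025*(-7810) = -39245250)
l = -1/39245250 (l = 1/(-39245250) = -1/39245250 ≈ -2.5481e-8)
-l = -1*(-1/39245250) = 1/39245250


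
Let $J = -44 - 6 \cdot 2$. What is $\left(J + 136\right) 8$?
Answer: $640$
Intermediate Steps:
$J = -56$ ($J = -44 - 12 = -56$)
$\left(J + 136\right) 8 = \left(-56 + 136\right) 8 = 80 \cdot 8 = 640$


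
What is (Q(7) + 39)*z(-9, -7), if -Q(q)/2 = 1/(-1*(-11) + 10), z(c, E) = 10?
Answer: 8170/21 ≈ 389.05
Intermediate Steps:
Q(q) = -2/21 (Q(q) = -2/(-1*(-11) + 10) = -2/(11 + 10) = -2/21)
(Q(7) + 39)*z(-9, -7) = (-2/21 + 39)*10 = (817/21)*10 = 8170/21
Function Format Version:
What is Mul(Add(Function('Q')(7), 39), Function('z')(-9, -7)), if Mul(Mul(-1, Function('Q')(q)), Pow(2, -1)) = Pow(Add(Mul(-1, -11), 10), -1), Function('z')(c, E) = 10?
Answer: Rational(8170, 21) ≈ 389.05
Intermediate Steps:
Function('Q')(q) = Rational(-2, 21) (Function('Q')(q) = Mul(-2, Pow(Add(Mul(-1, -11), 10), -1)) = Mul(-2, Pow(Add(11, 10), -1)) = Mul(-2, Pow(21, -1)) = Mul(-2, Rational(1, 21)) = Rational(-2, 21))
Mul(Add(Function('Q')(7), 39), Function('z')(-9, -7)) = Mul(Add(Rational(-2, 21), 39), 10) = Mul(Rational(817, 21), 10) = Rational(8170, 21)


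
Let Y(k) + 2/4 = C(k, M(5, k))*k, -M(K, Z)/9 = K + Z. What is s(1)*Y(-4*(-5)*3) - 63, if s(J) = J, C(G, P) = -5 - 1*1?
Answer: -847/2 ≈ -423.50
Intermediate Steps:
M(K, Z) = -9*K - 9*Z (M(K, Z) = -9*(K + Z) = -9*K - 9*Z)
C(G, P) = -6 (C(G, P) = -5 - 1 = -6)
Y(k) = -½ - 6*k
s(1)*Y(-4*(-5)*3) - 63 = 1*(-½ - 6*(-4*(-5))*3) - 63 = 1*(-½ - 120*3) - 63 = 1*(-½ - 6*60) - 63 = 1*(-½ - 360) - 63 = 1*(-721/2) - 63 = -721/2 - 63 = -847/2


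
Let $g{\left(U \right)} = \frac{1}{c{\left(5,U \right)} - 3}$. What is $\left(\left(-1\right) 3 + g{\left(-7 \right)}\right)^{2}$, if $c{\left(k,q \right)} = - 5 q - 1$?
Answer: $\frac{8464}{961} \approx 8.8075$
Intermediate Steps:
$c{\left(k,q \right)} = -1 - 5 q$
$g{\left(U \right)} = \frac{1}{-4 - 5 U}$ ($g{\left(U \right)} = \frac{1}{\left(-1 - 5 U\right) - 3} = \frac{1}{-4 - 5 U}$)
$\left(\left(-1\right) 3 + g{\left(-7 \right)}\right)^{2} = \left(\left(-1\right) 3 - \frac{1}{4 + 5 \left(-7\right)}\right)^{2} = \left(-3 - \frac{1}{4 - 35}\right)^{2} = \left(-3 - \frac{1}{-31}\right)^{2} = \left(-3 - - \frac{1}{31}\right)^{2} = \left(-3 + \frac{1}{31}\right)^{2} = \left(- \frac{92}{31}\right)^{2} = \frac{8464}{961}$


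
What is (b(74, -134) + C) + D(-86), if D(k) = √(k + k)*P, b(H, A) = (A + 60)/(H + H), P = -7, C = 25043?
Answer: 50085/2 - 14*I*√43 ≈ 25043.0 - 91.804*I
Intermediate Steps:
b(H, A) = (60 + A)/(2*H) (b(H, A) = (60 + A)/((2*H)) = (60 + A)*(1/(2*H)) = (60 + A)/(2*H))
D(k) = -7*√2*√k (D(k) = √(k + k)*(-7) = √(2*k)*(-7) = (√2*√k)*(-7) = -7*√2*√k)
(b(74, -134) + C) + D(-86) = ((½)*(60 - 134)/74 + 25043) - 7*√2*√(-86) = ((½)*(1/74)*(-74) + 25043) - 7*√2*I*√86 = (-½ + 25043) - 14*I*√43 = 50085/2 - 14*I*√43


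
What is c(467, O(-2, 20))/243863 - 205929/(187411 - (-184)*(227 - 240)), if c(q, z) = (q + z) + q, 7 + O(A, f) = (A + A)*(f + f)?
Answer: -16692184718/15039762799 ≈ -1.1099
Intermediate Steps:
O(A, f) = -7 + 4*A*f (O(A, f) = -7 + (A + A)*(f + f) = -7 + (2*A)*(2*f) = -7 + 4*A*f)
c(q, z) = z + 2*q
c(467, O(-2, 20))/243863 - 205929/(187411 - (-184)*(227 - 240)) = ((-7 + 4*(-2)*20) + 2*467)/243863 - 205929/(187411 - (-184)*(227 - 240)) = ((-7 - 160) + 934)*(1/243863) - 205929/(187411 - (-184)*(-13)) = (-167 + 934)*(1/243863) - 205929/(187411 - 1*2392) = 767*(1/243863) - 205929/(187411 - 2392) = 767/243863 - 205929/185019 = 767/243863 - 205929*1/185019 = 767/243863 - 68643/61673 = -16692184718/15039762799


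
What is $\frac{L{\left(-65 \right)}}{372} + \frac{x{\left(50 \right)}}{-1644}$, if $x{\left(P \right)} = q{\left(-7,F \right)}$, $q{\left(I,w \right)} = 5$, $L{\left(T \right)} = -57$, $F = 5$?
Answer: $- \frac{1991}{12741} \approx -0.15627$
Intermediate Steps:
$x{\left(P \right)} = 5$
$\frac{L{\left(-65 \right)}}{372} + \frac{x{\left(50 \right)}}{-1644} = - \frac{57}{372} + \frac{5}{-1644} = \left(-57\right) \frac{1}{372} + 5 \left(- \frac{1}{1644}\right) = - \frac{19}{124} - \frac{5}{1644} = - \frac{1991}{12741}$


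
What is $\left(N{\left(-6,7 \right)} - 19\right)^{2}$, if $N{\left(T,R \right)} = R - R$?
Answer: $361$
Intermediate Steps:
$N{\left(T,R \right)} = 0$
$\left(N{\left(-6,7 \right)} - 19\right)^{2} = \left(0 - 19\right)^{2} = \left(-19\right)^{2} = 361$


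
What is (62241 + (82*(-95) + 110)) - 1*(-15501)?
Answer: 70062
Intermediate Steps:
(62241 + (82*(-95) + 110)) - 1*(-15501) = (62241 + (-7790 + 110)) + 15501 = (62241 - 7680) + 15501 = 54561 + 15501 = 70062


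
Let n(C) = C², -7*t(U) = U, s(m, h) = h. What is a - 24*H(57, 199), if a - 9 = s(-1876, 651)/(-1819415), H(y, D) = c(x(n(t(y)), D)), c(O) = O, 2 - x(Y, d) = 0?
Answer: -70957836/1819415 ≈ -39.000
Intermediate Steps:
t(U) = -U/7
x(Y, d) = 2 (x(Y, d) = 2 - 1*0 = 2 + 0 = 2)
H(y, D) = 2
a = 16374084/1819415 (a = 9 + 651/(-1819415) = 9 + 651*(-1/1819415) = 9 - 651/1819415 = 16374084/1819415 ≈ 8.9996)
a - 24*H(57, 199) = 16374084/1819415 - 24*2 = 16374084/1819415 - 48 = -70957836/1819415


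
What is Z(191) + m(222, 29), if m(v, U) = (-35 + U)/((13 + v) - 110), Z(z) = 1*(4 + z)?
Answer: 24369/125 ≈ 194.95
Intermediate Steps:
Z(z) = 4 + z
m(v, U) = (-35 + U)/(-97 + v)
Z(191) + m(222, 29) = (4 + 191) + (-35 + 29)/(-97 + 222) = 195 - 6/125 = 24369/125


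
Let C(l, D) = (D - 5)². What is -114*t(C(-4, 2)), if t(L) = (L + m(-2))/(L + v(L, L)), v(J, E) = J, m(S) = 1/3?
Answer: -532/9 ≈ -59.111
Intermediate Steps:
m(S) = ⅓
C(l, D) = (-5 + D)²
t(L) = (⅓ + L)/(2*L) (t(L) = (L + ⅓)/(L + L) = (⅓ + L)/((2*L)) = (⅓ + L)*(1/(2*L)) = (⅓ + L)/(2*L))
-114*t(C(-4, 2)) = -19*(1 + 3*(-5 + 2)²)/((-5 + 2)²) = -19*(1 + 3*(-3)²)/((-3)²) = -19*(1 + 3*9)/9 = -19*(1 + 27)/9 = -19*28/9 = -114*14/27 = -532/9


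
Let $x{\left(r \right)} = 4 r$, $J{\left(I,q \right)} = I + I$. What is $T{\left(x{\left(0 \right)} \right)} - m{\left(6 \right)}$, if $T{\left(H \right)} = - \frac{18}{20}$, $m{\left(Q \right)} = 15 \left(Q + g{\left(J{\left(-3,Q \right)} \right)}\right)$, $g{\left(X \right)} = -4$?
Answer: $- \frac{309}{10} \approx -30.9$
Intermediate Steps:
$J{\left(I,q \right)} = 2 I$
$m{\left(Q \right)} = -60 + 15 Q$ ($m{\left(Q \right)} = 15 \left(Q - 4\right) = 15 \left(-4 + Q\right) = -60 + 15 Q$)
$T{\left(H \right)} = - \frac{9}{10}$ ($T{\left(H \right)} = \left(-18\right) \frac{1}{20} = - \frac{9}{10}$)
$T{\left(x{\left(0 \right)} \right)} - m{\left(6 \right)} = - \frac{9}{10} - \left(-60 + 15 \cdot 6\right) = - \frac{9}{10} - \left(-60 + 90\right) = - \frac{9}{10} - 30 = - \frac{309}{10}$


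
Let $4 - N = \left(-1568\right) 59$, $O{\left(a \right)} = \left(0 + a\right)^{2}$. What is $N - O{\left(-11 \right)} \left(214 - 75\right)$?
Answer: $75697$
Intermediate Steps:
$O{\left(a \right)} = a^{2}$
$N = 92516$ ($N = 4 - \left(-1568\right) 59 = 4 - -92512 = 4 + 92512 = 92516$)
$N - O{\left(-11 \right)} \left(214 - 75\right) = 92516 - \left(-11\right)^{2} \left(214 - 75\right) = 92516 - 121 \cdot 139 = 92516 - 16819 = 75697$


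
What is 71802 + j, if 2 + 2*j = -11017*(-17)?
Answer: 330891/2 ≈ 1.6545e+5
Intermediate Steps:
j = 187287/2 (j = -1 + (-11017*(-17))/2 = -1 + (½)*187289 = -1 + 187289/2 = 187287/2 ≈ 93644.)
71802 + j = 71802 + 187287/2 = 330891/2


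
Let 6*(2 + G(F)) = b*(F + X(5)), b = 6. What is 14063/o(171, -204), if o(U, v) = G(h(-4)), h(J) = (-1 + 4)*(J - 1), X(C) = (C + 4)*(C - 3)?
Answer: 14063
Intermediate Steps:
X(C) = (-3 + C)*(4 + C) (X(C) = (4 + C)*(-3 + C) = (-3 + C)*(4 + C))
h(J) = -3 + 3*J (h(J) = 3*(-1 + J) = -3 + 3*J)
G(F) = 16 + F (G(F) = -2 + (6*(F + (-12 + 5 + 5²)))/6 = -2 + (6*(F + (-12 + 5 + 25)))/6 = -2 + (6*(F + 18))/6 = -2 + (6*(18 + F))/6 = -2 + (108 + 6*F)/6 = -2 + (18 + F) = 16 + F)
o(U, v) = 1 (o(U, v) = 16 + (-3 + 3*(-4)) = 16 + (-3 - 12) = 16 - 15 = 1)
14063/o(171, -204) = 14063/1 = 14063*1 = 14063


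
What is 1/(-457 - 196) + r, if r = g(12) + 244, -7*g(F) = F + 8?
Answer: 1102257/4571 ≈ 241.14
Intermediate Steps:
g(F) = -8/7 - F/7 (g(F) = -(F + 8)/7 = -(8 + F)/7 = -8/7 - F/7)
r = 1688/7 (r = (-8/7 - ⅐*12) + 244 = (-8/7 - 12/7) + 244 = -20/7 + 244 = 1688/7 ≈ 241.14)
1/(-457 - 196) + r = 1/(-457 - 196) + 1688/7 = 1/(-653) + 1688/7 = -1/653 + 1688/7 = 1102257/4571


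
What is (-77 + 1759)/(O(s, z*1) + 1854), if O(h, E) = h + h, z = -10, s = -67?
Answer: 841/860 ≈ 0.97791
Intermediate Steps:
O(h, E) = 2*h
(-77 + 1759)/(O(s, z*1) + 1854) = (-77 + 1759)/(2*(-67) + 1854) = 1682/(-134 + 1854) = 1682/1720 = 1682*(1/1720) = 841/860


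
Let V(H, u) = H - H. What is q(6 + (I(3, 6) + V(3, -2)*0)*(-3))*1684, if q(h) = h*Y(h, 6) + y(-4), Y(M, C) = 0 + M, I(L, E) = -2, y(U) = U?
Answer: 235760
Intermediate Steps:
V(H, u) = 0
Y(M, C) = M
q(h) = -4 + h² (q(h) = h*h - 4 = h² - 4 = -4 + h²)
q(6 + (I(3, 6) + V(3, -2)*0)*(-3))*1684 = (-4 + (6 + (-2 + 0*0)*(-3))²)*1684 = (-4 + (6 + (-2 + 0)*(-3))²)*1684 = (-4 + (6 - 2*(-3))²)*1684 = (-4 + (6 + 6)²)*1684 = (-4 + 12²)*1684 = (-4 + 144)*1684 = 140*1684 = 235760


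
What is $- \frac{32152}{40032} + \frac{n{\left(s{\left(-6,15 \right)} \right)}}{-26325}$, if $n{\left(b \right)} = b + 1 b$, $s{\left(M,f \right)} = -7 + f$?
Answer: $- \frac{11764471}{14636700} \approx -0.80377$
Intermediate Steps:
$n{\left(b \right)} = 2 b$ ($n{\left(b \right)} = b + b = 2 b$)
$- \frac{32152}{40032} + \frac{n{\left(s{\left(-6,15 \right)} \right)}}{-26325} = - \frac{32152}{40032} + \frac{2 \left(-7 + 15\right)}{-26325} = \left(-32152\right) \frac{1}{40032} + 2 \cdot 8 \left(- \frac{1}{26325}\right) = - \frac{4019}{5004} + 16 \left(- \frac{1}{26325}\right) = - \frac{4019}{5004} - \frac{16}{26325} = - \frac{11764471}{14636700}$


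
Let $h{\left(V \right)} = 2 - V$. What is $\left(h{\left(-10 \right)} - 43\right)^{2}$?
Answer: $961$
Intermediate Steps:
$\left(h{\left(-10 \right)} - 43\right)^{2} = \left(\left(2 - -10\right) - 43\right)^{2} = \left(\left(2 + 10\right) - 43\right)^{2} = \left(12 - 43\right)^{2} = \left(-31\right)^{2} = 961$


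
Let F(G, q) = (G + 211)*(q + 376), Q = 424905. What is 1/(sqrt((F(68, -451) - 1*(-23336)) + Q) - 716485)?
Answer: -716485/513350327909 - 2*sqrt(106829)/513350327909 ≈ -1.3970e-6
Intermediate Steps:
F(G, q) = (211 + G)*(376 + q)
1/(sqrt((F(68, -451) - 1*(-23336)) + Q) - 716485) = 1/(sqrt(((79336 + 211*(-451) + 376*68 + 68*(-451)) - 1*(-23336)) + 424905) - 716485) = 1/(sqrt(((79336 - 95161 + 25568 - 30668) + 23336) + 424905) - 716485) = 1/(sqrt((-20925 + 23336) + 424905) - 716485) = 1/(sqrt(2411 + 424905) - 716485) = 1/(sqrt(427316) - 716485) = 1/(2*sqrt(106829) - 716485) = 1/(-716485 + 2*sqrt(106829))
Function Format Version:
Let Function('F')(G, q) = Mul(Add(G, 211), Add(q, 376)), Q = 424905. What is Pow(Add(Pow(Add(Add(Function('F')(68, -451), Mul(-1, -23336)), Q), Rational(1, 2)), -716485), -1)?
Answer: Add(Rational(-716485, 513350327909), Mul(Rational(-2, 513350327909), Pow(106829, Rational(1, 2)))) ≈ -1.3970e-6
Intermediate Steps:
Function('F')(G, q) = Mul(Add(211, G), Add(376, q))
Pow(Add(Pow(Add(Add(Function('F')(68, -451), Mul(-1, -23336)), Q), Rational(1, 2)), -716485), -1) = Pow(Add(Pow(Add(Add(Add(79336, Mul(211, -451), Mul(376, 68), Mul(68, -451)), Mul(-1, -23336)), 424905), Rational(1, 2)), -716485), -1) = Pow(Add(Pow(Add(Add(Add(79336, -95161, 25568, -30668), 23336), 424905), Rational(1, 2)), -716485), -1) = Pow(Add(Pow(Add(Add(-20925, 23336), 424905), Rational(1, 2)), -716485), -1) = Pow(Add(Pow(Add(2411, 424905), Rational(1, 2)), -716485), -1) = Pow(Add(Pow(427316, Rational(1, 2)), -716485), -1) = Pow(Add(Mul(2, Pow(106829, Rational(1, 2))), -716485), -1) = Pow(Add(-716485, Mul(2, Pow(106829, Rational(1, 2)))), -1)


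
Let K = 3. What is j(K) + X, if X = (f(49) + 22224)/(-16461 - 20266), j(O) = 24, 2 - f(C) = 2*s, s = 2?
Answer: 859226/36727 ≈ 23.395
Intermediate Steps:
f(C) = -2 (f(C) = 2 - 2*2 = 2 - 1*4 = 2 - 4 = -2)
X = -22222/36727 (X = (-2 + 22224)/(-16461 - 20266) = 22222/(-36727) = 22222*(-1/36727) = -22222/36727 ≈ -0.60506)
j(K) + X = 24 - 22222/36727 = 859226/36727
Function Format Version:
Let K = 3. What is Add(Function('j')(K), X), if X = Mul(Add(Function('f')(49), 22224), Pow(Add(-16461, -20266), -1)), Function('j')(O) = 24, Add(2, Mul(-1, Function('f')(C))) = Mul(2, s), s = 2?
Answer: Rational(859226, 36727) ≈ 23.395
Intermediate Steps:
Function('f')(C) = -2 (Function('f')(C) = Add(2, Mul(-1, Mul(2, 2))) = Add(2, Mul(-1, 4)) = Add(2, -4) = -2)
X = Rational(-22222, 36727) (X = Mul(Add(-2, 22224), Pow(Add(-16461, -20266), -1)) = Mul(22222, Pow(-36727, -1)) = Mul(22222, Rational(-1, 36727)) = Rational(-22222, 36727) ≈ -0.60506)
Add(Function('j')(K), X) = Add(24, Rational(-22222, 36727)) = Rational(859226, 36727)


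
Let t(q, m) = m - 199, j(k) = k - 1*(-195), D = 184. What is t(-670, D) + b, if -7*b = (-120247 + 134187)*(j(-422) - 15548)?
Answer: 219903395/7 ≈ 3.1415e+7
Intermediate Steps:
j(k) = 195 + k (j(k) = k + 195 = 195 + k)
t(q, m) = -199 + m
b = 219903500/7 (b = -(-120247 + 134187)*((195 - 422) - 15548)/7 = -13940*(-227 - 15548)/7 = -13940*(-15775)/7 = -1/7*(-219903500) = 219903500/7 ≈ 3.1415e+7)
t(-670, D) + b = (-199 + 184) + 219903500/7 = -15 + 219903500/7 = 219903395/7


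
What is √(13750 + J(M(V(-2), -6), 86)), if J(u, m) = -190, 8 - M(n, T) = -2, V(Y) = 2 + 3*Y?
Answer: 2*√3390 ≈ 116.45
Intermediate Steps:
M(n, T) = 10 (M(n, T) = 8 - 1*(-2) = 8 + 2 = 10)
√(13750 + J(M(V(-2), -6), 86)) = √(13750 - 190) = √13560 = 2*√3390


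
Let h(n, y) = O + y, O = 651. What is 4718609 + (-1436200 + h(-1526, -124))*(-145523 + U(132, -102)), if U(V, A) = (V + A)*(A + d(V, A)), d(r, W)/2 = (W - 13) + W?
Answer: 232013782428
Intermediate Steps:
d(r, W) = -26 + 4*W (d(r, W) = 2*((W - 13) + W) = 2*((-13 + W) + W) = 2*(-13 + 2*W) = -26 + 4*W)
U(V, A) = (-26 + 5*A)*(A + V) (U(V, A) = (V + A)*(A + (-26 + 4*A)) = (A + V)*(-26 + 5*A) = (-26 + 5*A)*(A + V))
h(n, y) = 651 + y
4718609 + (-1436200 + h(-1526, -124))*(-145523 + U(132, -102)) = 4718609 + (-1436200 + (651 - 124))*(-145523 + (-26*(-102) - 26*132 + 5*(-102)² + 5*(-102)*132)) = 4718609 + (-1436200 + 527)*(-145523 + (2652 - 3432 + 5*10404 - 67320)) = 4718609 - 1435673*(-145523 + (2652 - 3432 + 52020 - 67320)) = 4718609 - 1435673*(-145523 - 16080) = 4718609 - 1435673*(-161603) = 4718609 + 232009063819 = 232013782428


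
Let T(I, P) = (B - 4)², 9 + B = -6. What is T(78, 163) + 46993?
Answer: 47354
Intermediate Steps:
B = -15 (B = -9 - 6 = -15)
T(I, P) = 361 (T(I, P) = (-15 - 4)² = (-19)² = 361)
T(78, 163) + 46993 = 361 + 46993 = 47354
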